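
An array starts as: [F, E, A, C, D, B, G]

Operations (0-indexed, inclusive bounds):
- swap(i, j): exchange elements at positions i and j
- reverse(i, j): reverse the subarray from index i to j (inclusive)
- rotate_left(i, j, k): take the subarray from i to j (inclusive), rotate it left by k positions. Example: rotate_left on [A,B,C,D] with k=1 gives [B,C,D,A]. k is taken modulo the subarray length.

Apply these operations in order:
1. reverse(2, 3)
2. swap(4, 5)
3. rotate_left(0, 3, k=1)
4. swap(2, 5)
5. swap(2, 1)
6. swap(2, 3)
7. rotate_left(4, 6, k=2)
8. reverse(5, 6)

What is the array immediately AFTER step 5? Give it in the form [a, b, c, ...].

After 1 (reverse(2, 3)): [F, E, C, A, D, B, G]
After 2 (swap(4, 5)): [F, E, C, A, B, D, G]
After 3 (rotate_left(0, 3, k=1)): [E, C, A, F, B, D, G]
After 4 (swap(2, 5)): [E, C, D, F, B, A, G]
After 5 (swap(2, 1)): [E, D, C, F, B, A, G]

Answer: [E, D, C, F, B, A, G]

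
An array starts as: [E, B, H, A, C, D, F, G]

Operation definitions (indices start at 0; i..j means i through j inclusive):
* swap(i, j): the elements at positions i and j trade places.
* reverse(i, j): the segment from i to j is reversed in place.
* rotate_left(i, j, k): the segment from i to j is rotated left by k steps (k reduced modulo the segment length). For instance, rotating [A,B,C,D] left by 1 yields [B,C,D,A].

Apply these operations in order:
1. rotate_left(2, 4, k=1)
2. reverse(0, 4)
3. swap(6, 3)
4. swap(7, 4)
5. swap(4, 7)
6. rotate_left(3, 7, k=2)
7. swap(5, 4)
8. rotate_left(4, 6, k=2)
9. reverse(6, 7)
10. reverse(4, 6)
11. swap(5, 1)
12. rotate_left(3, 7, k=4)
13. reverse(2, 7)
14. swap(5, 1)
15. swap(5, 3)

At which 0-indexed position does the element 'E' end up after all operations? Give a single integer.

Answer: 4

Derivation:
After 1 (rotate_left(2, 4, k=1)): [E, B, A, C, H, D, F, G]
After 2 (reverse(0, 4)): [H, C, A, B, E, D, F, G]
After 3 (swap(6, 3)): [H, C, A, F, E, D, B, G]
After 4 (swap(7, 4)): [H, C, A, F, G, D, B, E]
After 5 (swap(4, 7)): [H, C, A, F, E, D, B, G]
After 6 (rotate_left(3, 7, k=2)): [H, C, A, D, B, G, F, E]
After 7 (swap(5, 4)): [H, C, A, D, G, B, F, E]
After 8 (rotate_left(4, 6, k=2)): [H, C, A, D, F, G, B, E]
After 9 (reverse(6, 7)): [H, C, A, D, F, G, E, B]
After 10 (reverse(4, 6)): [H, C, A, D, E, G, F, B]
After 11 (swap(5, 1)): [H, G, A, D, E, C, F, B]
After 12 (rotate_left(3, 7, k=4)): [H, G, A, B, D, E, C, F]
After 13 (reverse(2, 7)): [H, G, F, C, E, D, B, A]
After 14 (swap(5, 1)): [H, D, F, C, E, G, B, A]
After 15 (swap(5, 3)): [H, D, F, G, E, C, B, A]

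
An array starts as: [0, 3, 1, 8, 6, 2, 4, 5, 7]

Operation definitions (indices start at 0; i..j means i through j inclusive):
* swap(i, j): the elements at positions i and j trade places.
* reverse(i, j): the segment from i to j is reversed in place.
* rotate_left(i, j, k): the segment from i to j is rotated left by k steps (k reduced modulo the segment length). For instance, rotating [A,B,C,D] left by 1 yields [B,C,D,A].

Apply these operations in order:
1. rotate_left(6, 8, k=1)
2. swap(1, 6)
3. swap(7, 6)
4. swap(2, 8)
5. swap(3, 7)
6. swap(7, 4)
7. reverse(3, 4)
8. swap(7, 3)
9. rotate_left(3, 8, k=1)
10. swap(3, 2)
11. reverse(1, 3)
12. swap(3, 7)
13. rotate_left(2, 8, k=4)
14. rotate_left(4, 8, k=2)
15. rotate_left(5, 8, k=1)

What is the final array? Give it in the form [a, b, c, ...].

Answer: [0, 4, 8, 5, 1, 7, 6, 3, 2]

Derivation:
After 1 (rotate_left(6, 8, k=1)): [0, 3, 1, 8, 6, 2, 5, 7, 4]
After 2 (swap(1, 6)): [0, 5, 1, 8, 6, 2, 3, 7, 4]
After 3 (swap(7, 6)): [0, 5, 1, 8, 6, 2, 7, 3, 4]
After 4 (swap(2, 8)): [0, 5, 4, 8, 6, 2, 7, 3, 1]
After 5 (swap(3, 7)): [0, 5, 4, 3, 6, 2, 7, 8, 1]
After 6 (swap(7, 4)): [0, 5, 4, 3, 8, 2, 7, 6, 1]
After 7 (reverse(3, 4)): [0, 5, 4, 8, 3, 2, 7, 6, 1]
After 8 (swap(7, 3)): [0, 5, 4, 6, 3, 2, 7, 8, 1]
After 9 (rotate_left(3, 8, k=1)): [0, 5, 4, 3, 2, 7, 8, 1, 6]
After 10 (swap(3, 2)): [0, 5, 3, 4, 2, 7, 8, 1, 6]
After 11 (reverse(1, 3)): [0, 4, 3, 5, 2, 7, 8, 1, 6]
After 12 (swap(3, 7)): [0, 4, 3, 1, 2, 7, 8, 5, 6]
After 13 (rotate_left(2, 8, k=4)): [0, 4, 8, 5, 6, 3, 1, 2, 7]
After 14 (rotate_left(4, 8, k=2)): [0, 4, 8, 5, 1, 2, 7, 6, 3]
After 15 (rotate_left(5, 8, k=1)): [0, 4, 8, 5, 1, 7, 6, 3, 2]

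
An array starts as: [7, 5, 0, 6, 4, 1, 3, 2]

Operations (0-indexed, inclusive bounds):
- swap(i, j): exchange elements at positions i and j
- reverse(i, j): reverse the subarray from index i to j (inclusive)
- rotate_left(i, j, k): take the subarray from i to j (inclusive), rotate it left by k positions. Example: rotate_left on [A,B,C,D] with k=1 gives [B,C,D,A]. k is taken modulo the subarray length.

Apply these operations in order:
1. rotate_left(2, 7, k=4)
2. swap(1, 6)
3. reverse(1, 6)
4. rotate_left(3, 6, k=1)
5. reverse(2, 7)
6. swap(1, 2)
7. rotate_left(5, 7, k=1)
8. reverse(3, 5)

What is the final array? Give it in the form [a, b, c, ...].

Answer: [7, 1, 5, 2, 4, 0, 6, 3]

Derivation:
After 1 (rotate_left(2, 7, k=4)): [7, 5, 3, 2, 0, 6, 4, 1]
After 2 (swap(1, 6)): [7, 4, 3, 2, 0, 6, 5, 1]
After 3 (reverse(1, 6)): [7, 5, 6, 0, 2, 3, 4, 1]
After 4 (rotate_left(3, 6, k=1)): [7, 5, 6, 2, 3, 4, 0, 1]
After 5 (reverse(2, 7)): [7, 5, 1, 0, 4, 3, 2, 6]
After 6 (swap(1, 2)): [7, 1, 5, 0, 4, 3, 2, 6]
After 7 (rotate_left(5, 7, k=1)): [7, 1, 5, 0, 4, 2, 6, 3]
After 8 (reverse(3, 5)): [7, 1, 5, 2, 4, 0, 6, 3]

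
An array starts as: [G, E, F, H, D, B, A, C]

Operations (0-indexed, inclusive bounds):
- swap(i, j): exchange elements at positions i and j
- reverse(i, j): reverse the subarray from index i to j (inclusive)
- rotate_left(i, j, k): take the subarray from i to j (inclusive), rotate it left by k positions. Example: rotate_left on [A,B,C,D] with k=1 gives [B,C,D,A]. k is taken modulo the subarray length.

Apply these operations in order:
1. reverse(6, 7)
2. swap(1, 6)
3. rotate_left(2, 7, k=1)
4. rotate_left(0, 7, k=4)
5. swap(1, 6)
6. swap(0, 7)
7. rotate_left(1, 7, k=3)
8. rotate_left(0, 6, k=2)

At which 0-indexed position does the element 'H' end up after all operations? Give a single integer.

Answer: 3

Derivation:
After 1 (reverse(6, 7)): [G, E, F, H, D, B, C, A]
After 2 (swap(1, 6)): [G, C, F, H, D, B, E, A]
After 3 (rotate_left(2, 7, k=1)): [G, C, H, D, B, E, A, F]
After 4 (rotate_left(0, 7, k=4)): [B, E, A, F, G, C, H, D]
After 5 (swap(1, 6)): [B, H, A, F, G, C, E, D]
After 6 (swap(0, 7)): [D, H, A, F, G, C, E, B]
After 7 (rotate_left(1, 7, k=3)): [D, G, C, E, B, H, A, F]
After 8 (rotate_left(0, 6, k=2)): [C, E, B, H, A, D, G, F]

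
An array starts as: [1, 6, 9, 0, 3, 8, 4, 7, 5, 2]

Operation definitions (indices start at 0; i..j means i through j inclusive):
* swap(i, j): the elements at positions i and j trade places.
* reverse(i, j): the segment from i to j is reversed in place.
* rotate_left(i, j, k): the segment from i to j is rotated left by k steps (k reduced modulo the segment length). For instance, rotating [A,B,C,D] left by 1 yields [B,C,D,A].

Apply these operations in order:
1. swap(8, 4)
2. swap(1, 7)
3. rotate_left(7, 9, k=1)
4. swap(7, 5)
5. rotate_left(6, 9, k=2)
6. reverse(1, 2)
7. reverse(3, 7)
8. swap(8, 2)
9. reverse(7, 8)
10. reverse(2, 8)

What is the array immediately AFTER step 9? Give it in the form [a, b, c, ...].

Answer: [1, 9, 4, 6, 2, 3, 5, 7, 0, 8]

Derivation:
After 1 (swap(8, 4)): [1, 6, 9, 0, 5, 8, 4, 7, 3, 2]
After 2 (swap(1, 7)): [1, 7, 9, 0, 5, 8, 4, 6, 3, 2]
After 3 (rotate_left(7, 9, k=1)): [1, 7, 9, 0, 5, 8, 4, 3, 2, 6]
After 4 (swap(7, 5)): [1, 7, 9, 0, 5, 3, 4, 8, 2, 6]
After 5 (rotate_left(6, 9, k=2)): [1, 7, 9, 0, 5, 3, 2, 6, 4, 8]
After 6 (reverse(1, 2)): [1, 9, 7, 0, 5, 3, 2, 6, 4, 8]
After 7 (reverse(3, 7)): [1, 9, 7, 6, 2, 3, 5, 0, 4, 8]
After 8 (swap(8, 2)): [1, 9, 4, 6, 2, 3, 5, 0, 7, 8]
After 9 (reverse(7, 8)): [1, 9, 4, 6, 2, 3, 5, 7, 0, 8]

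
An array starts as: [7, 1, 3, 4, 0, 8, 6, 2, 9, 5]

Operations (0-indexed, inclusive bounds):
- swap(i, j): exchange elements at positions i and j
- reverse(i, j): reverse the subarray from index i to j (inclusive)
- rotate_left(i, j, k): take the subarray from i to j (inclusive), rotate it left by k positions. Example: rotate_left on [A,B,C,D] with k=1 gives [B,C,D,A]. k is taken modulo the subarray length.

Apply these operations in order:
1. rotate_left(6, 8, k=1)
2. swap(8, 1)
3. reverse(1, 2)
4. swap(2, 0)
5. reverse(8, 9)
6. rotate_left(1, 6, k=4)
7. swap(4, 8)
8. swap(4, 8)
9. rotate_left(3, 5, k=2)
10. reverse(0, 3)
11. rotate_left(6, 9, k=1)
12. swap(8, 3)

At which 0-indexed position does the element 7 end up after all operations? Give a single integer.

After 1 (rotate_left(6, 8, k=1)): [7, 1, 3, 4, 0, 8, 2, 9, 6, 5]
After 2 (swap(8, 1)): [7, 6, 3, 4, 0, 8, 2, 9, 1, 5]
After 3 (reverse(1, 2)): [7, 3, 6, 4, 0, 8, 2, 9, 1, 5]
After 4 (swap(2, 0)): [6, 3, 7, 4, 0, 8, 2, 9, 1, 5]
After 5 (reverse(8, 9)): [6, 3, 7, 4, 0, 8, 2, 9, 5, 1]
After 6 (rotate_left(1, 6, k=4)): [6, 8, 2, 3, 7, 4, 0, 9, 5, 1]
After 7 (swap(4, 8)): [6, 8, 2, 3, 5, 4, 0, 9, 7, 1]
After 8 (swap(4, 8)): [6, 8, 2, 3, 7, 4, 0, 9, 5, 1]
After 9 (rotate_left(3, 5, k=2)): [6, 8, 2, 4, 3, 7, 0, 9, 5, 1]
After 10 (reverse(0, 3)): [4, 2, 8, 6, 3, 7, 0, 9, 5, 1]
After 11 (rotate_left(6, 9, k=1)): [4, 2, 8, 6, 3, 7, 9, 5, 1, 0]
After 12 (swap(8, 3)): [4, 2, 8, 1, 3, 7, 9, 5, 6, 0]

Answer: 5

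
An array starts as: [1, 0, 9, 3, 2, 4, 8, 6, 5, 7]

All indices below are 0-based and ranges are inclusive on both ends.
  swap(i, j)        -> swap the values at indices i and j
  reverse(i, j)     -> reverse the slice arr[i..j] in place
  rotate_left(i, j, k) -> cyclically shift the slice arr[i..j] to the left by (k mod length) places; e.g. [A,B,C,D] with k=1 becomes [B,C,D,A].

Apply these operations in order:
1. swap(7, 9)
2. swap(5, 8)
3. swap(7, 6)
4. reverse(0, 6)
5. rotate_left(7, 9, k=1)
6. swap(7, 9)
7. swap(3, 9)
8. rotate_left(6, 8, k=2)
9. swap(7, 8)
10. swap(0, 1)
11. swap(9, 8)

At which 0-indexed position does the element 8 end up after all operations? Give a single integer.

After 1 (swap(7, 9)): [1, 0, 9, 3, 2, 4, 8, 7, 5, 6]
After 2 (swap(5, 8)): [1, 0, 9, 3, 2, 5, 8, 7, 4, 6]
After 3 (swap(7, 6)): [1, 0, 9, 3, 2, 5, 7, 8, 4, 6]
After 4 (reverse(0, 6)): [7, 5, 2, 3, 9, 0, 1, 8, 4, 6]
After 5 (rotate_left(7, 9, k=1)): [7, 5, 2, 3, 9, 0, 1, 4, 6, 8]
After 6 (swap(7, 9)): [7, 5, 2, 3, 9, 0, 1, 8, 6, 4]
After 7 (swap(3, 9)): [7, 5, 2, 4, 9, 0, 1, 8, 6, 3]
After 8 (rotate_left(6, 8, k=2)): [7, 5, 2, 4, 9, 0, 6, 1, 8, 3]
After 9 (swap(7, 8)): [7, 5, 2, 4, 9, 0, 6, 8, 1, 3]
After 10 (swap(0, 1)): [5, 7, 2, 4, 9, 0, 6, 8, 1, 3]
After 11 (swap(9, 8)): [5, 7, 2, 4, 9, 0, 6, 8, 3, 1]

Answer: 7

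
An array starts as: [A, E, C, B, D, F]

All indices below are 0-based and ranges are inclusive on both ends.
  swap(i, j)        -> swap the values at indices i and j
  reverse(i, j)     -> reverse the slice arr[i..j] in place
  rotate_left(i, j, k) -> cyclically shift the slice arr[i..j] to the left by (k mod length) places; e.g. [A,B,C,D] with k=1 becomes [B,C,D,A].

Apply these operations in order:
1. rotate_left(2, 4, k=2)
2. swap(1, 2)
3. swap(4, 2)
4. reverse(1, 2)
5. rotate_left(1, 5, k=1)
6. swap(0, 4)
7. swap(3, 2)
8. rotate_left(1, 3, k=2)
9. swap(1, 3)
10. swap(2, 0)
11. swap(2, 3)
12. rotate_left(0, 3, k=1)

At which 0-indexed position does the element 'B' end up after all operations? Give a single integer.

Answer: 5

Derivation:
After 1 (rotate_left(2, 4, k=2)): [A, E, D, C, B, F]
After 2 (swap(1, 2)): [A, D, E, C, B, F]
After 3 (swap(4, 2)): [A, D, B, C, E, F]
After 4 (reverse(1, 2)): [A, B, D, C, E, F]
After 5 (rotate_left(1, 5, k=1)): [A, D, C, E, F, B]
After 6 (swap(0, 4)): [F, D, C, E, A, B]
After 7 (swap(3, 2)): [F, D, E, C, A, B]
After 8 (rotate_left(1, 3, k=2)): [F, C, D, E, A, B]
After 9 (swap(1, 3)): [F, E, D, C, A, B]
After 10 (swap(2, 0)): [D, E, F, C, A, B]
After 11 (swap(2, 3)): [D, E, C, F, A, B]
After 12 (rotate_left(0, 3, k=1)): [E, C, F, D, A, B]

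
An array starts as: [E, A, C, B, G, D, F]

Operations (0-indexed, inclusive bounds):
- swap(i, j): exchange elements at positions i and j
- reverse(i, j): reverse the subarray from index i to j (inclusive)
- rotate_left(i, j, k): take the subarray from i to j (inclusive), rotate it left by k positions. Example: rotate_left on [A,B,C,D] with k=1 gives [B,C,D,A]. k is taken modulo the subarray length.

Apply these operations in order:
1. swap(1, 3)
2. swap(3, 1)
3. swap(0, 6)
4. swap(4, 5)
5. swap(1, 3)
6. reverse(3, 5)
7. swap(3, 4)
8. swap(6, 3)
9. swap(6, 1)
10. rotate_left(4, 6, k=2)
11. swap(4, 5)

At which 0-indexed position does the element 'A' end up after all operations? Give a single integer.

After 1 (swap(1, 3)): [E, B, C, A, G, D, F]
After 2 (swap(3, 1)): [E, A, C, B, G, D, F]
After 3 (swap(0, 6)): [F, A, C, B, G, D, E]
After 4 (swap(4, 5)): [F, A, C, B, D, G, E]
After 5 (swap(1, 3)): [F, B, C, A, D, G, E]
After 6 (reverse(3, 5)): [F, B, C, G, D, A, E]
After 7 (swap(3, 4)): [F, B, C, D, G, A, E]
After 8 (swap(6, 3)): [F, B, C, E, G, A, D]
After 9 (swap(6, 1)): [F, D, C, E, G, A, B]
After 10 (rotate_left(4, 6, k=2)): [F, D, C, E, B, G, A]
After 11 (swap(4, 5)): [F, D, C, E, G, B, A]

Answer: 6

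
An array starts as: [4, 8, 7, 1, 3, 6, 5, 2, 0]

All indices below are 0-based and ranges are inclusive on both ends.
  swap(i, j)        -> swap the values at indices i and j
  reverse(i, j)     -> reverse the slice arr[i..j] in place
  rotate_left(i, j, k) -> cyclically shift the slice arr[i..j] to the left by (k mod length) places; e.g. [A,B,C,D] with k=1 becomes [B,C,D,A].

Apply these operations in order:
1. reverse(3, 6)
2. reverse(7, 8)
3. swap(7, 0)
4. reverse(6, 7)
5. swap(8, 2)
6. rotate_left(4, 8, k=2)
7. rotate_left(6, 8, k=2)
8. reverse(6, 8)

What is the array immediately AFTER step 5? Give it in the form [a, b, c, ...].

After 1 (reverse(3, 6)): [4, 8, 7, 5, 6, 3, 1, 2, 0]
After 2 (reverse(7, 8)): [4, 8, 7, 5, 6, 3, 1, 0, 2]
After 3 (swap(7, 0)): [0, 8, 7, 5, 6, 3, 1, 4, 2]
After 4 (reverse(6, 7)): [0, 8, 7, 5, 6, 3, 4, 1, 2]
After 5 (swap(8, 2)): [0, 8, 2, 5, 6, 3, 4, 1, 7]

Answer: [0, 8, 2, 5, 6, 3, 4, 1, 7]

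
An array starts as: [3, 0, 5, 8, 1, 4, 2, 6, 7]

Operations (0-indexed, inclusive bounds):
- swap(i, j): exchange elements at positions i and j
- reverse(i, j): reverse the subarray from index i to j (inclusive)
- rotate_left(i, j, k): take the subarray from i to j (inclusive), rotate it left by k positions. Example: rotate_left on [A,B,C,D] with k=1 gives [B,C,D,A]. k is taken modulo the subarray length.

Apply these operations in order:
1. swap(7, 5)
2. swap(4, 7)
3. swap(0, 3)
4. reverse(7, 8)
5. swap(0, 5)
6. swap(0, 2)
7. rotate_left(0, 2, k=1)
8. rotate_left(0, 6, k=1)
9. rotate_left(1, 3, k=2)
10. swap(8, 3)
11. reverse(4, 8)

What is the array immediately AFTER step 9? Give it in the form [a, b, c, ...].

After 1 (swap(7, 5)): [3, 0, 5, 8, 1, 6, 2, 4, 7]
After 2 (swap(4, 7)): [3, 0, 5, 8, 4, 6, 2, 1, 7]
After 3 (swap(0, 3)): [8, 0, 5, 3, 4, 6, 2, 1, 7]
After 4 (reverse(7, 8)): [8, 0, 5, 3, 4, 6, 2, 7, 1]
After 5 (swap(0, 5)): [6, 0, 5, 3, 4, 8, 2, 7, 1]
After 6 (swap(0, 2)): [5, 0, 6, 3, 4, 8, 2, 7, 1]
After 7 (rotate_left(0, 2, k=1)): [0, 6, 5, 3, 4, 8, 2, 7, 1]
After 8 (rotate_left(0, 6, k=1)): [6, 5, 3, 4, 8, 2, 0, 7, 1]
After 9 (rotate_left(1, 3, k=2)): [6, 4, 5, 3, 8, 2, 0, 7, 1]

Answer: [6, 4, 5, 3, 8, 2, 0, 7, 1]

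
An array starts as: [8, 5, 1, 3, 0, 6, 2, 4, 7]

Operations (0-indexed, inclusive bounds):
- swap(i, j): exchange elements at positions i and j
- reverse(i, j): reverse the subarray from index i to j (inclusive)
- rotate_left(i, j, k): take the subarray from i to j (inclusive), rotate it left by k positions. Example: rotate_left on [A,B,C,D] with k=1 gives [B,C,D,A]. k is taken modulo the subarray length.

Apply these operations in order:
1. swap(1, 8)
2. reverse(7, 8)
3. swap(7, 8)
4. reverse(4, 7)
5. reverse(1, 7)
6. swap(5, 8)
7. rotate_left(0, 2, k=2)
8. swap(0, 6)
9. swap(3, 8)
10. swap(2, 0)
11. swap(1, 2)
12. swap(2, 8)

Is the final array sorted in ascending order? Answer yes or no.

Answer: yes

Derivation:
After 1 (swap(1, 8)): [8, 7, 1, 3, 0, 6, 2, 4, 5]
After 2 (reverse(7, 8)): [8, 7, 1, 3, 0, 6, 2, 5, 4]
After 3 (swap(7, 8)): [8, 7, 1, 3, 0, 6, 2, 4, 5]
After 4 (reverse(4, 7)): [8, 7, 1, 3, 4, 2, 6, 0, 5]
After 5 (reverse(1, 7)): [8, 0, 6, 2, 4, 3, 1, 7, 5]
After 6 (swap(5, 8)): [8, 0, 6, 2, 4, 5, 1, 7, 3]
After 7 (rotate_left(0, 2, k=2)): [6, 8, 0, 2, 4, 5, 1, 7, 3]
After 8 (swap(0, 6)): [1, 8, 0, 2, 4, 5, 6, 7, 3]
After 9 (swap(3, 8)): [1, 8, 0, 3, 4, 5, 6, 7, 2]
After 10 (swap(2, 0)): [0, 8, 1, 3, 4, 5, 6, 7, 2]
After 11 (swap(1, 2)): [0, 1, 8, 3, 4, 5, 6, 7, 2]
After 12 (swap(2, 8)): [0, 1, 2, 3, 4, 5, 6, 7, 8]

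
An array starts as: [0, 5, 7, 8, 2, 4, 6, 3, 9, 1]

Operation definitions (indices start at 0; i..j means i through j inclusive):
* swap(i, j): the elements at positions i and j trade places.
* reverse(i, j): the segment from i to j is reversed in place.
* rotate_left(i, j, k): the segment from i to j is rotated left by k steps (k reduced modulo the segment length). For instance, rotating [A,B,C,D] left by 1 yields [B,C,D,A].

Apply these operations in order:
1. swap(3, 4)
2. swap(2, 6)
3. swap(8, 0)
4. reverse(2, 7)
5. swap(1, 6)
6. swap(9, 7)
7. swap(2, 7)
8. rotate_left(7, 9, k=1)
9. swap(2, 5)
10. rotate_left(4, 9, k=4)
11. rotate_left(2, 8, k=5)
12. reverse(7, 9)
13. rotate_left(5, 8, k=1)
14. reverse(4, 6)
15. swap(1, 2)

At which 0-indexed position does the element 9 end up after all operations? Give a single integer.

Answer: 0

Derivation:
After 1 (swap(3, 4)): [0, 5, 7, 2, 8, 4, 6, 3, 9, 1]
After 2 (swap(2, 6)): [0, 5, 6, 2, 8, 4, 7, 3, 9, 1]
After 3 (swap(8, 0)): [9, 5, 6, 2, 8, 4, 7, 3, 0, 1]
After 4 (reverse(2, 7)): [9, 5, 3, 7, 4, 8, 2, 6, 0, 1]
After 5 (swap(1, 6)): [9, 2, 3, 7, 4, 8, 5, 6, 0, 1]
After 6 (swap(9, 7)): [9, 2, 3, 7, 4, 8, 5, 1, 0, 6]
After 7 (swap(2, 7)): [9, 2, 1, 7, 4, 8, 5, 3, 0, 6]
After 8 (rotate_left(7, 9, k=1)): [9, 2, 1, 7, 4, 8, 5, 0, 6, 3]
After 9 (swap(2, 5)): [9, 2, 8, 7, 4, 1, 5, 0, 6, 3]
After 10 (rotate_left(4, 9, k=4)): [9, 2, 8, 7, 6, 3, 4, 1, 5, 0]
After 11 (rotate_left(2, 8, k=5)): [9, 2, 1, 5, 8, 7, 6, 3, 4, 0]
After 12 (reverse(7, 9)): [9, 2, 1, 5, 8, 7, 6, 0, 4, 3]
After 13 (rotate_left(5, 8, k=1)): [9, 2, 1, 5, 8, 6, 0, 4, 7, 3]
After 14 (reverse(4, 6)): [9, 2, 1, 5, 0, 6, 8, 4, 7, 3]
After 15 (swap(1, 2)): [9, 1, 2, 5, 0, 6, 8, 4, 7, 3]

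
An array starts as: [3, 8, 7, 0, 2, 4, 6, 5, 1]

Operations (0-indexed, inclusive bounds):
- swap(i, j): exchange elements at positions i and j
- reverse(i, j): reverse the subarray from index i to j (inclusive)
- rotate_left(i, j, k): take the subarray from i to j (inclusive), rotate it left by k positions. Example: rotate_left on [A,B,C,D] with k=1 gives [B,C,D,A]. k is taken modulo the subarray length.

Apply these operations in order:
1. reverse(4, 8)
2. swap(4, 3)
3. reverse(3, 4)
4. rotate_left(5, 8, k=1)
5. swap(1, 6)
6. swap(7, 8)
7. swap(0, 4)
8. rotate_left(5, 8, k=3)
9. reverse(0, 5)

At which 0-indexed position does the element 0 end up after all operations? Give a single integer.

After 1 (reverse(4, 8)): [3, 8, 7, 0, 1, 5, 6, 4, 2]
After 2 (swap(4, 3)): [3, 8, 7, 1, 0, 5, 6, 4, 2]
After 3 (reverse(3, 4)): [3, 8, 7, 0, 1, 5, 6, 4, 2]
After 4 (rotate_left(5, 8, k=1)): [3, 8, 7, 0, 1, 6, 4, 2, 5]
After 5 (swap(1, 6)): [3, 4, 7, 0, 1, 6, 8, 2, 5]
After 6 (swap(7, 8)): [3, 4, 7, 0, 1, 6, 8, 5, 2]
After 7 (swap(0, 4)): [1, 4, 7, 0, 3, 6, 8, 5, 2]
After 8 (rotate_left(5, 8, k=3)): [1, 4, 7, 0, 3, 2, 6, 8, 5]
After 9 (reverse(0, 5)): [2, 3, 0, 7, 4, 1, 6, 8, 5]

Answer: 2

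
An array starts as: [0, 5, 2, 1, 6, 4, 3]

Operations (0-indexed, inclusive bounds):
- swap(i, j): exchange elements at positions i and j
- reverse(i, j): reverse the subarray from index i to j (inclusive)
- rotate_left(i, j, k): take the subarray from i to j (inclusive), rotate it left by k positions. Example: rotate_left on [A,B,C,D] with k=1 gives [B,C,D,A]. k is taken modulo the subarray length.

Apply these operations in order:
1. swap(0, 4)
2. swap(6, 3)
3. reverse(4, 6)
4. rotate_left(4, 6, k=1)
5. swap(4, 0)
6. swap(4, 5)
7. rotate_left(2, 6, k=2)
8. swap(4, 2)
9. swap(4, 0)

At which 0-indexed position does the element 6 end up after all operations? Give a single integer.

After 1 (swap(0, 4)): [6, 5, 2, 1, 0, 4, 3]
After 2 (swap(6, 3)): [6, 5, 2, 3, 0, 4, 1]
After 3 (reverse(4, 6)): [6, 5, 2, 3, 1, 4, 0]
After 4 (rotate_left(4, 6, k=1)): [6, 5, 2, 3, 4, 0, 1]
After 5 (swap(4, 0)): [4, 5, 2, 3, 6, 0, 1]
After 6 (swap(4, 5)): [4, 5, 2, 3, 0, 6, 1]
After 7 (rotate_left(2, 6, k=2)): [4, 5, 0, 6, 1, 2, 3]
After 8 (swap(4, 2)): [4, 5, 1, 6, 0, 2, 3]
After 9 (swap(4, 0)): [0, 5, 1, 6, 4, 2, 3]

Answer: 3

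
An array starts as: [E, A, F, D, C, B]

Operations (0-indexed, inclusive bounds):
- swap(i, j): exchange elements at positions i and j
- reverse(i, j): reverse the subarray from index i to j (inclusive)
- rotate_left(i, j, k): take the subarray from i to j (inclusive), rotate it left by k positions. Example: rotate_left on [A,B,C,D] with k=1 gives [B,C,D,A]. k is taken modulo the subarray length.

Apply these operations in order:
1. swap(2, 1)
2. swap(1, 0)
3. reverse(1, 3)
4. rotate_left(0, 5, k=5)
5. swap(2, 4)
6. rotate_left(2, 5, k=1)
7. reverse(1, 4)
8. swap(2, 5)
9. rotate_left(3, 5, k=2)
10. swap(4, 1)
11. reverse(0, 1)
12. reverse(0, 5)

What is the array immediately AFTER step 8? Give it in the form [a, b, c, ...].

After 1 (swap(2, 1)): [E, F, A, D, C, B]
After 2 (swap(1, 0)): [F, E, A, D, C, B]
After 3 (reverse(1, 3)): [F, D, A, E, C, B]
After 4 (rotate_left(0, 5, k=5)): [B, F, D, A, E, C]
After 5 (swap(2, 4)): [B, F, E, A, D, C]
After 6 (rotate_left(2, 5, k=1)): [B, F, A, D, C, E]
After 7 (reverse(1, 4)): [B, C, D, A, F, E]
After 8 (swap(2, 5)): [B, C, E, A, F, D]

Answer: [B, C, E, A, F, D]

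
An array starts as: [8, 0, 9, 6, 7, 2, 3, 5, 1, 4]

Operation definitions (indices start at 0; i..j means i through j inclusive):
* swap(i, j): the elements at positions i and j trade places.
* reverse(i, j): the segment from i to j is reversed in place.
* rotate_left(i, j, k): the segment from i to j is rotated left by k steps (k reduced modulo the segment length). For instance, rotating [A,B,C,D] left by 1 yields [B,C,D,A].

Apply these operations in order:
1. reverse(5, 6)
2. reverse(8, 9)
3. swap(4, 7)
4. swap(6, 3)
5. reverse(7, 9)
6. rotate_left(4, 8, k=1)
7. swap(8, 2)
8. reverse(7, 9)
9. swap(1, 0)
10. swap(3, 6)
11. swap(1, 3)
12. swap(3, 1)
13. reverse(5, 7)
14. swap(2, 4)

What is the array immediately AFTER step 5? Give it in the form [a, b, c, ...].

Answer: [8, 0, 9, 2, 5, 3, 6, 1, 4, 7]

Derivation:
After 1 (reverse(5, 6)): [8, 0, 9, 6, 7, 3, 2, 5, 1, 4]
After 2 (reverse(8, 9)): [8, 0, 9, 6, 7, 3, 2, 5, 4, 1]
After 3 (swap(4, 7)): [8, 0, 9, 6, 5, 3, 2, 7, 4, 1]
After 4 (swap(6, 3)): [8, 0, 9, 2, 5, 3, 6, 7, 4, 1]
After 5 (reverse(7, 9)): [8, 0, 9, 2, 5, 3, 6, 1, 4, 7]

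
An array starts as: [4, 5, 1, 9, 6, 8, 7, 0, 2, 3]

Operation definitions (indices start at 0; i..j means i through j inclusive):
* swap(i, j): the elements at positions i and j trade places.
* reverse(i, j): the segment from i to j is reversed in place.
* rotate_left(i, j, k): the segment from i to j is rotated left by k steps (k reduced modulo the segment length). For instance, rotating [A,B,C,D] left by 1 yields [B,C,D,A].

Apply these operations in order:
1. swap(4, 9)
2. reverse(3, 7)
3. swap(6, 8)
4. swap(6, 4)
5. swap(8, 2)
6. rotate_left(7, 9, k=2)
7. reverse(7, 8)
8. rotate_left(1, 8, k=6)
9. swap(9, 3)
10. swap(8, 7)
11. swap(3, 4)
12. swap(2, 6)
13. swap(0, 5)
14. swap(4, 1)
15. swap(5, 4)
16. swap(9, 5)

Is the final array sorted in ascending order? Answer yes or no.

Answer: yes

Derivation:
After 1 (swap(4, 9)): [4, 5, 1, 9, 3, 8, 7, 0, 2, 6]
After 2 (reverse(3, 7)): [4, 5, 1, 0, 7, 8, 3, 9, 2, 6]
After 3 (swap(6, 8)): [4, 5, 1, 0, 7, 8, 2, 9, 3, 6]
After 4 (swap(6, 4)): [4, 5, 1, 0, 2, 8, 7, 9, 3, 6]
After 5 (swap(8, 2)): [4, 5, 3, 0, 2, 8, 7, 9, 1, 6]
After 6 (rotate_left(7, 9, k=2)): [4, 5, 3, 0, 2, 8, 7, 6, 9, 1]
After 7 (reverse(7, 8)): [4, 5, 3, 0, 2, 8, 7, 9, 6, 1]
After 8 (rotate_left(1, 8, k=6)): [4, 9, 6, 5, 3, 0, 2, 8, 7, 1]
After 9 (swap(9, 3)): [4, 9, 6, 1, 3, 0, 2, 8, 7, 5]
After 10 (swap(8, 7)): [4, 9, 6, 1, 3, 0, 2, 7, 8, 5]
After 11 (swap(3, 4)): [4, 9, 6, 3, 1, 0, 2, 7, 8, 5]
After 12 (swap(2, 6)): [4, 9, 2, 3, 1, 0, 6, 7, 8, 5]
After 13 (swap(0, 5)): [0, 9, 2, 3, 1, 4, 6, 7, 8, 5]
After 14 (swap(4, 1)): [0, 1, 2, 3, 9, 4, 6, 7, 8, 5]
After 15 (swap(5, 4)): [0, 1, 2, 3, 4, 9, 6, 7, 8, 5]
After 16 (swap(9, 5)): [0, 1, 2, 3, 4, 5, 6, 7, 8, 9]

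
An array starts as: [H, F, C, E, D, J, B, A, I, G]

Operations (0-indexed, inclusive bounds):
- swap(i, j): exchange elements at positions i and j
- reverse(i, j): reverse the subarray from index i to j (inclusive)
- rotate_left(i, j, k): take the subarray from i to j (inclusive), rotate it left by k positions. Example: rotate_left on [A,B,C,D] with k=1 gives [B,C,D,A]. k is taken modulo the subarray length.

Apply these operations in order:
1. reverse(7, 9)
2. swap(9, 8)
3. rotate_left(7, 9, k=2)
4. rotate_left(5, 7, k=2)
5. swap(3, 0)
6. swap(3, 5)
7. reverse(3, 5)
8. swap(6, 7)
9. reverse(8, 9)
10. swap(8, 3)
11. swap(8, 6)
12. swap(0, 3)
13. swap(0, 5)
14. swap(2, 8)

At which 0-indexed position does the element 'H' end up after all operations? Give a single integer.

After 1 (reverse(7, 9)): [H, F, C, E, D, J, B, G, I, A]
After 2 (swap(9, 8)): [H, F, C, E, D, J, B, G, A, I]
After 3 (rotate_left(7, 9, k=2)): [H, F, C, E, D, J, B, I, G, A]
After 4 (rotate_left(5, 7, k=2)): [H, F, C, E, D, I, J, B, G, A]
After 5 (swap(3, 0)): [E, F, C, H, D, I, J, B, G, A]
After 6 (swap(3, 5)): [E, F, C, I, D, H, J, B, G, A]
After 7 (reverse(3, 5)): [E, F, C, H, D, I, J, B, G, A]
After 8 (swap(6, 7)): [E, F, C, H, D, I, B, J, G, A]
After 9 (reverse(8, 9)): [E, F, C, H, D, I, B, J, A, G]
After 10 (swap(8, 3)): [E, F, C, A, D, I, B, J, H, G]
After 11 (swap(8, 6)): [E, F, C, A, D, I, H, J, B, G]
After 12 (swap(0, 3)): [A, F, C, E, D, I, H, J, B, G]
After 13 (swap(0, 5)): [I, F, C, E, D, A, H, J, B, G]
After 14 (swap(2, 8)): [I, F, B, E, D, A, H, J, C, G]

Answer: 6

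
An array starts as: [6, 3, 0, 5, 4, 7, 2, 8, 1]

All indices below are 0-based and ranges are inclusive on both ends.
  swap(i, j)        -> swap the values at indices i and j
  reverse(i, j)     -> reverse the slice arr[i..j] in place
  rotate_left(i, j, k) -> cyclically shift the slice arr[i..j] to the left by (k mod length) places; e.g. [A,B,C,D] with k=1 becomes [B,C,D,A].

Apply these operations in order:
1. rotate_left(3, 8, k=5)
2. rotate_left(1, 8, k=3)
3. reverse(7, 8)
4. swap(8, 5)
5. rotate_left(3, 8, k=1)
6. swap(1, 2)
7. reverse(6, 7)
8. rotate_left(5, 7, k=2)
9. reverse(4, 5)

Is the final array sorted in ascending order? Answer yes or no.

Answer: no

Derivation:
After 1 (rotate_left(3, 8, k=5)): [6, 3, 0, 1, 5, 4, 7, 2, 8]
After 2 (rotate_left(1, 8, k=3)): [6, 5, 4, 7, 2, 8, 3, 0, 1]
After 3 (reverse(7, 8)): [6, 5, 4, 7, 2, 8, 3, 1, 0]
After 4 (swap(8, 5)): [6, 5, 4, 7, 2, 0, 3, 1, 8]
After 5 (rotate_left(3, 8, k=1)): [6, 5, 4, 2, 0, 3, 1, 8, 7]
After 6 (swap(1, 2)): [6, 4, 5, 2, 0, 3, 1, 8, 7]
After 7 (reverse(6, 7)): [6, 4, 5, 2, 0, 3, 8, 1, 7]
After 8 (rotate_left(5, 7, k=2)): [6, 4, 5, 2, 0, 1, 3, 8, 7]
After 9 (reverse(4, 5)): [6, 4, 5, 2, 1, 0, 3, 8, 7]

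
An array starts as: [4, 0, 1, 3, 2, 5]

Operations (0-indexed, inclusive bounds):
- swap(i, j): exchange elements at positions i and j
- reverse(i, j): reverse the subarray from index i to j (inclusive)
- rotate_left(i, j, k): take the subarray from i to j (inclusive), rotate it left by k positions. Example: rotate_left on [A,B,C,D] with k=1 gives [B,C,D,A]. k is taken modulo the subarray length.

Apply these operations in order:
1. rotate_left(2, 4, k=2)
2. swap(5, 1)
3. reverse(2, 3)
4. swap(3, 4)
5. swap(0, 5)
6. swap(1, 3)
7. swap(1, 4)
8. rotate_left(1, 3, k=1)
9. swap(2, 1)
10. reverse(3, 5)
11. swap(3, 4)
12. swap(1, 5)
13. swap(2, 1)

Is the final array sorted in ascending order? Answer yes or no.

Answer: yes

Derivation:
After 1 (rotate_left(2, 4, k=2)): [4, 0, 2, 1, 3, 5]
After 2 (swap(5, 1)): [4, 5, 2, 1, 3, 0]
After 3 (reverse(2, 3)): [4, 5, 1, 2, 3, 0]
After 4 (swap(3, 4)): [4, 5, 1, 3, 2, 0]
After 5 (swap(0, 5)): [0, 5, 1, 3, 2, 4]
After 6 (swap(1, 3)): [0, 3, 1, 5, 2, 4]
After 7 (swap(1, 4)): [0, 2, 1, 5, 3, 4]
After 8 (rotate_left(1, 3, k=1)): [0, 1, 5, 2, 3, 4]
After 9 (swap(2, 1)): [0, 5, 1, 2, 3, 4]
After 10 (reverse(3, 5)): [0, 5, 1, 4, 3, 2]
After 11 (swap(3, 4)): [0, 5, 1, 3, 4, 2]
After 12 (swap(1, 5)): [0, 2, 1, 3, 4, 5]
After 13 (swap(2, 1)): [0, 1, 2, 3, 4, 5]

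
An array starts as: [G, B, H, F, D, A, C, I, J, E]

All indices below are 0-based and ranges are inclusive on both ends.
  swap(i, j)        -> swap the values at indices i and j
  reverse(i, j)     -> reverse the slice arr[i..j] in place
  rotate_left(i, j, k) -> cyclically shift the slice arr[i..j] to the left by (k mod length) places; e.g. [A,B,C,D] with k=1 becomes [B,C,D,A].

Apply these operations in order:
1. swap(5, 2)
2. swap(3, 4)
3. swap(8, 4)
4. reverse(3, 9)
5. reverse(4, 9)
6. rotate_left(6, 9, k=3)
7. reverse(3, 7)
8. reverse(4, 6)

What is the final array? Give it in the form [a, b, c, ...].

Answer: [G, B, A, H, D, J, F, E, C, I]

Derivation:
After 1 (swap(5, 2)): [G, B, A, F, D, H, C, I, J, E]
After 2 (swap(3, 4)): [G, B, A, D, F, H, C, I, J, E]
After 3 (swap(8, 4)): [G, B, A, D, J, H, C, I, F, E]
After 4 (reverse(3, 9)): [G, B, A, E, F, I, C, H, J, D]
After 5 (reverse(4, 9)): [G, B, A, E, D, J, H, C, I, F]
After 6 (rotate_left(6, 9, k=3)): [G, B, A, E, D, J, F, H, C, I]
After 7 (reverse(3, 7)): [G, B, A, H, F, J, D, E, C, I]
After 8 (reverse(4, 6)): [G, B, A, H, D, J, F, E, C, I]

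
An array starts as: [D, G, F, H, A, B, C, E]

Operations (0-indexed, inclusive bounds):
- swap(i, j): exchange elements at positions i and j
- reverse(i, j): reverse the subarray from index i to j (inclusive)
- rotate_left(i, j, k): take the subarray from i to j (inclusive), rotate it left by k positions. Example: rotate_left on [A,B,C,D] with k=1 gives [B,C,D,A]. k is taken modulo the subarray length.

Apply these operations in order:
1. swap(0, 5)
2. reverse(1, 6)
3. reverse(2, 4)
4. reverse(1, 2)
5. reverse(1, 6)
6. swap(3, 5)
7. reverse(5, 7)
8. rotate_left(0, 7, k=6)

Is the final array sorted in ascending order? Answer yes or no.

After 1 (swap(0, 5)): [B, G, F, H, A, D, C, E]
After 2 (reverse(1, 6)): [B, C, D, A, H, F, G, E]
After 3 (reverse(2, 4)): [B, C, H, A, D, F, G, E]
After 4 (reverse(1, 2)): [B, H, C, A, D, F, G, E]
After 5 (reverse(1, 6)): [B, G, F, D, A, C, H, E]
After 6 (swap(3, 5)): [B, G, F, C, A, D, H, E]
After 7 (reverse(5, 7)): [B, G, F, C, A, E, H, D]
After 8 (rotate_left(0, 7, k=6)): [H, D, B, G, F, C, A, E]

Answer: no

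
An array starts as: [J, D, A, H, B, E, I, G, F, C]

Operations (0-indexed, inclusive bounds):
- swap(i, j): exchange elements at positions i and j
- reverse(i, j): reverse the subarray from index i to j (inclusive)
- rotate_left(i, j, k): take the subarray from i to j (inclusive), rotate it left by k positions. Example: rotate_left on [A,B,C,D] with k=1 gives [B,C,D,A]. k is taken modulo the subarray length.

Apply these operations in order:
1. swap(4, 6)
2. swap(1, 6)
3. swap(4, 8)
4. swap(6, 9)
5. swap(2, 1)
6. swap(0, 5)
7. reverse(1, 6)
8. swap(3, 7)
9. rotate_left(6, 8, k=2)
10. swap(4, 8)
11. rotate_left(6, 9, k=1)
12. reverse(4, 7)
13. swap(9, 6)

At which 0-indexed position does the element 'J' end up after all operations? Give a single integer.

After 1 (swap(4, 6)): [J, D, A, H, I, E, B, G, F, C]
After 2 (swap(1, 6)): [J, B, A, H, I, E, D, G, F, C]
After 3 (swap(4, 8)): [J, B, A, H, F, E, D, G, I, C]
After 4 (swap(6, 9)): [J, B, A, H, F, E, C, G, I, D]
After 5 (swap(2, 1)): [J, A, B, H, F, E, C, G, I, D]
After 6 (swap(0, 5)): [E, A, B, H, F, J, C, G, I, D]
After 7 (reverse(1, 6)): [E, C, J, F, H, B, A, G, I, D]
After 8 (swap(3, 7)): [E, C, J, G, H, B, A, F, I, D]
After 9 (rotate_left(6, 8, k=2)): [E, C, J, G, H, B, I, A, F, D]
After 10 (swap(4, 8)): [E, C, J, G, F, B, I, A, H, D]
After 11 (rotate_left(6, 9, k=1)): [E, C, J, G, F, B, A, H, D, I]
After 12 (reverse(4, 7)): [E, C, J, G, H, A, B, F, D, I]
After 13 (swap(9, 6)): [E, C, J, G, H, A, I, F, D, B]

Answer: 2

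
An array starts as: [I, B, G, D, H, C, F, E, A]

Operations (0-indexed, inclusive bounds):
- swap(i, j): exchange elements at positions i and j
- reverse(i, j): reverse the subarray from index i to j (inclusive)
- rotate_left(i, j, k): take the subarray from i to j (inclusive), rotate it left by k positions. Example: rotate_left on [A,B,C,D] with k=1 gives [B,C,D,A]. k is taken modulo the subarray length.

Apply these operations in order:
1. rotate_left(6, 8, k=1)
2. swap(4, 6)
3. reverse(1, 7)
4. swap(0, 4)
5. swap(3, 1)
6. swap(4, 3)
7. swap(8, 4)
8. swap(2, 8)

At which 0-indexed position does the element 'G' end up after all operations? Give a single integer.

After 1 (rotate_left(6, 8, k=1)): [I, B, G, D, H, C, E, A, F]
After 2 (swap(4, 6)): [I, B, G, D, E, C, H, A, F]
After 3 (reverse(1, 7)): [I, A, H, C, E, D, G, B, F]
After 4 (swap(0, 4)): [E, A, H, C, I, D, G, B, F]
After 5 (swap(3, 1)): [E, C, H, A, I, D, G, B, F]
After 6 (swap(4, 3)): [E, C, H, I, A, D, G, B, F]
After 7 (swap(8, 4)): [E, C, H, I, F, D, G, B, A]
After 8 (swap(2, 8)): [E, C, A, I, F, D, G, B, H]

Answer: 6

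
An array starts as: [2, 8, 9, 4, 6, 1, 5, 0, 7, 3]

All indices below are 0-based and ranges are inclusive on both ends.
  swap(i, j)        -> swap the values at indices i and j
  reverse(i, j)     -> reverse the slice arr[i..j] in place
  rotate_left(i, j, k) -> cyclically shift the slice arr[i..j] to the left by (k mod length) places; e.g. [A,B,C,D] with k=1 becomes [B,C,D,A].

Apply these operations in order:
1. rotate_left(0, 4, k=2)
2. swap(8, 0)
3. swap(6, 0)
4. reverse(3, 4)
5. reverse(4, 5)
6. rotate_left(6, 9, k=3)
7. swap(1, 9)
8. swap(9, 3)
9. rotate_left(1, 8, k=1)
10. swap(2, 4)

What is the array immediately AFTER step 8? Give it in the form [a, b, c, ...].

After 1 (rotate_left(0, 4, k=2)): [9, 4, 6, 2, 8, 1, 5, 0, 7, 3]
After 2 (swap(8, 0)): [7, 4, 6, 2, 8, 1, 5, 0, 9, 3]
After 3 (swap(6, 0)): [5, 4, 6, 2, 8, 1, 7, 0, 9, 3]
After 4 (reverse(3, 4)): [5, 4, 6, 8, 2, 1, 7, 0, 9, 3]
After 5 (reverse(4, 5)): [5, 4, 6, 8, 1, 2, 7, 0, 9, 3]
After 6 (rotate_left(6, 9, k=3)): [5, 4, 6, 8, 1, 2, 3, 7, 0, 9]
After 7 (swap(1, 9)): [5, 9, 6, 8, 1, 2, 3, 7, 0, 4]
After 8 (swap(9, 3)): [5, 9, 6, 4, 1, 2, 3, 7, 0, 8]

Answer: [5, 9, 6, 4, 1, 2, 3, 7, 0, 8]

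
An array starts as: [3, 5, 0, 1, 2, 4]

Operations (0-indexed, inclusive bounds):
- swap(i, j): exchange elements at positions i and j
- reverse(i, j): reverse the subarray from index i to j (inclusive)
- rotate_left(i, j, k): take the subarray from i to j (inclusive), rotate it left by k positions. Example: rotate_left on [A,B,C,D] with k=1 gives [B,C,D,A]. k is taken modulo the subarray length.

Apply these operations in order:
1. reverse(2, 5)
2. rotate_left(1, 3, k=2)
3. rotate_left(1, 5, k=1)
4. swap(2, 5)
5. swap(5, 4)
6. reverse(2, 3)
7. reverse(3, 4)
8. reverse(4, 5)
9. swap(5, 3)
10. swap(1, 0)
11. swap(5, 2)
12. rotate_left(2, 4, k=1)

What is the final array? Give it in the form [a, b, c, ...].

Answer: [5, 3, 2, 0, 4, 1]

Derivation:
After 1 (reverse(2, 5)): [3, 5, 4, 2, 1, 0]
After 2 (rotate_left(1, 3, k=2)): [3, 2, 5, 4, 1, 0]
After 3 (rotate_left(1, 5, k=1)): [3, 5, 4, 1, 0, 2]
After 4 (swap(2, 5)): [3, 5, 2, 1, 0, 4]
After 5 (swap(5, 4)): [3, 5, 2, 1, 4, 0]
After 6 (reverse(2, 3)): [3, 5, 1, 2, 4, 0]
After 7 (reverse(3, 4)): [3, 5, 1, 4, 2, 0]
After 8 (reverse(4, 5)): [3, 5, 1, 4, 0, 2]
After 9 (swap(5, 3)): [3, 5, 1, 2, 0, 4]
After 10 (swap(1, 0)): [5, 3, 1, 2, 0, 4]
After 11 (swap(5, 2)): [5, 3, 4, 2, 0, 1]
After 12 (rotate_left(2, 4, k=1)): [5, 3, 2, 0, 4, 1]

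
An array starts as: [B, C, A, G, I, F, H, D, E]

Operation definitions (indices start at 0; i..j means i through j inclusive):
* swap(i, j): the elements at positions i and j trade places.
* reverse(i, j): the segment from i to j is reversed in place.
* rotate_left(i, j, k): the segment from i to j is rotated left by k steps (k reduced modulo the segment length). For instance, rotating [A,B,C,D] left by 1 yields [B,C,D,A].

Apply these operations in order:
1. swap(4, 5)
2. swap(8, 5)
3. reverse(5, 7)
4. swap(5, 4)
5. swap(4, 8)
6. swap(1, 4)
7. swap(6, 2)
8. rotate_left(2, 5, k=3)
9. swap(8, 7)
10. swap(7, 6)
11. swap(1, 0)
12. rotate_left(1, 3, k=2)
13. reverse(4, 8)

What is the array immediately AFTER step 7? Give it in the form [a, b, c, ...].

After 1 (swap(4, 5)): [B, C, A, G, F, I, H, D, E]
After 2 (swap(8, 5)): [B, C, A, G, F, E, H, D, I]
After 3 (reverse(5, 7)): [B, C, A, G, F, D, H, E, I]
After 4 (swap(5, 4)): [B, C, A, G, D, F, H, E, I]
After 5 (swap(4, 8)): [B, C, A, G, I, F, H, E, D]
After 6 (swap(1, 4)): [B, I, A, G, C, F, H, E, D]
After 7 (swap(6, 2)): [B, I, H, G, C, F, A, E, D]

Answer: [B, I, H, G, C, F, A, E, D]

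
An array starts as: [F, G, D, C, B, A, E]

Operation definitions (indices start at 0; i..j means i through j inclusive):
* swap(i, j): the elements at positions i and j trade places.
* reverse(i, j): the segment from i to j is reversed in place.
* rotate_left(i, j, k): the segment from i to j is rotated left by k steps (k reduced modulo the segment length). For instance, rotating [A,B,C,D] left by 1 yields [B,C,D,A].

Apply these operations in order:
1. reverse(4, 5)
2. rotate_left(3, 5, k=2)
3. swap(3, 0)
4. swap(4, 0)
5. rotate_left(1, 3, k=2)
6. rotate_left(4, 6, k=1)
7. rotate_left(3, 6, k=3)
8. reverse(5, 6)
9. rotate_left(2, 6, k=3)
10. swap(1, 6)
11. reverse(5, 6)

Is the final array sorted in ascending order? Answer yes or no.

After 1 (reverse(4, 5)): [F, G, D, C, A, B, E]
After 2 (rotate_left(3, 5, k=2)): [F, G, D, B, C, A, E]
After 3 (swap(3, 0)): [B, G, D, F, C, A, E]
After 4 (swap(4, 0)): [C, G, D, F, B, A, E]
After 5 (rotate_left(1, 3, k=2)): [C, F, G, D, B, A, E]
After 6 (rotate_left(4, 6, k=1)): [C, F, G, D, A, E, B]
After 7 (rotate_left(3, 6, k=3)): [C, F, G, B, D, A, E]
After 8 (reverse(5, 6)): [C, F, G, B, D, E, A]
After 9 (rotate_left(2, 6, k=3)): [C, F, E, A, G, B, D]
After 10 (swap(1, 6)): [C, D, E, A, G, B, F]
After 11 (reverse(5, 6)): [C, D, E, A, G, F, B]

Answer: no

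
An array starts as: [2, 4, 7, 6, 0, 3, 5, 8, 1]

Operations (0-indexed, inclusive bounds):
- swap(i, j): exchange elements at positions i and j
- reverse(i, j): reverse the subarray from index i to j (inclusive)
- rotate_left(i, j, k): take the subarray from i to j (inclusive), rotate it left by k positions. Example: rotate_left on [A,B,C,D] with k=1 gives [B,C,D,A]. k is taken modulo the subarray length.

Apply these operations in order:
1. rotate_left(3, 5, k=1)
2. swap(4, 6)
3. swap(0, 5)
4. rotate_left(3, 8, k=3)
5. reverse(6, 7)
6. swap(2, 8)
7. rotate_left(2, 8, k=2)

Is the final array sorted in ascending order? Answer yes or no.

After 1 (rotate_left(3, 5, k=1)): [2, 4, 7, 0, 3, 6, 5, 8, 1]
After 2 (swap(4, 6)): [2, 4, 7, 0, 5, 6, 3, 8, 1]
After 3 (swap(0, 5)): [6, 4, 7, 0, 5, 2, 3, 8, 1]
After 4 (rotate_left(3, 8, k=3)): [6, 4, 7, 3, 8, 1, 0, 5, 2]
After 5 (reverse(6, 7)): [6, 4, 7, 3, 8, 1, 5, 0, 2]
After 6 (swap(2, 8)): [6, 4, 2, 3, 8, 1, 5, 0, 7]
After 7 (rotate_left(2, 8, k=2)): [6, 4, 8, 1, 5, 0, 7, 2, 3]

Answer: no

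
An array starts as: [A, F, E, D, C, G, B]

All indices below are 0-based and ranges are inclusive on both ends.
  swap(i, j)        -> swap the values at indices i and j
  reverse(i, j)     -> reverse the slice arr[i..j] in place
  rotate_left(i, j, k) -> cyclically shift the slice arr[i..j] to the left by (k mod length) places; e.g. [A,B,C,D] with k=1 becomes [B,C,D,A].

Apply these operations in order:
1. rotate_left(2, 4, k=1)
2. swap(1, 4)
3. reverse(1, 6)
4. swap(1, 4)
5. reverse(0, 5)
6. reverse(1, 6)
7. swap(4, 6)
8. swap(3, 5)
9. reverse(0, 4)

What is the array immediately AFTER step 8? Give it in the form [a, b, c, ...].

After 1 (rotate_left(2, 4, k=1)): [A, F, D, C, E, G, B]
After 2 (swap(1, 4)): [A, E, D, C, F, G, B]
After 3 (reverse(1, 6)): [A, B, G, F, C, D, E]
After 4 (swap(1, 4)): [A, C, G, F, B, D, E]
After 5 (reverse(0, 5)): [D, B, F, G, C, A, E]
After 6 (reverse(1, 6)): [D, E, A, C, G, F, B]
After 7 (swap(4, 6)): [D, E, A, C, B, F, G]
After 8 (swap(3, 5)): [D, E, A, F, B, C, G]

Answer: [D, E, A, F, B, C, G]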